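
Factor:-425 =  - 5^2*17^1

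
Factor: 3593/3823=3593^1*3823^(-1)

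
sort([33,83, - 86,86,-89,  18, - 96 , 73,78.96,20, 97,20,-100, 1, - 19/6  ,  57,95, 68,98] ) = [ - 100, - 96, - 89, - 86, - 19/6, 1,18,  20,20, 33, 57,68, 73,78.96, 83,86,95, 97,98 ]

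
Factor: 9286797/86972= 2^(  -  2)*3^1*13^1*17^(  -  1) * 227^1*1049^1*1279^(-1)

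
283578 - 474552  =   - 190974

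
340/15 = 22 + 2/3 = 22.67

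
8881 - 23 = 8858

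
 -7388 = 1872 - 9260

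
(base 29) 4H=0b10000101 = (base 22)61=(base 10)133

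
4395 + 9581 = 13976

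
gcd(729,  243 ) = 243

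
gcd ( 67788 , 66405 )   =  3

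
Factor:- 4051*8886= - 2^1*3^1*1481^1*4051^1 =- 35997186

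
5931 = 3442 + 2489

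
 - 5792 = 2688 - 8480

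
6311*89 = 561679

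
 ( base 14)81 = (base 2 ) 1110001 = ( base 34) 3b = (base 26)49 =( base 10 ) 113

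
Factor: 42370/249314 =5^1 * 13^(-1 )*19^1*43^( -1) = 95/559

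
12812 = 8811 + 4001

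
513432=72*7131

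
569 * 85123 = 48434987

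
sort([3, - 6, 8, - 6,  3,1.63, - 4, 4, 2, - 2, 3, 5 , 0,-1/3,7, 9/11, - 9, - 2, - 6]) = [ - 9,  -  6, - 6,  -  6, - 4,- 2, - 2, - 1/3, 0,9/11,  1.63, 2 , 3, 3,3, 4, 5 , 7,8] 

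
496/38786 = 248/19393 = 0.01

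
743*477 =354411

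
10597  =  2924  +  7673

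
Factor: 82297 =17^1  *47^1 * 103^1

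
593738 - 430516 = 163222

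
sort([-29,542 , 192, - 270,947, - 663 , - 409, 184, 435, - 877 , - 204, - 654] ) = [ - 877, - 663, - 654, - 409 ,-270, - 204, - 29,184,192,435, 542, 947]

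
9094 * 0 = 0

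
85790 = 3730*23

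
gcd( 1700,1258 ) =34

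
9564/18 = 531 + 1/3 =531.33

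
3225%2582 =643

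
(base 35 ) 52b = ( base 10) 6206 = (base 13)2A95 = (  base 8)14076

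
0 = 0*512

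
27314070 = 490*55743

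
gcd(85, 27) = 1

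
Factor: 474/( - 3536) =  - 237/1768 = - 2^( - 3 )*3^1*13^( - 1)*17^( - 1 ) * 79^1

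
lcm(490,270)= 13230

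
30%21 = 9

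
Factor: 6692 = 2^2 * 7^1*239^1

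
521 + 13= 534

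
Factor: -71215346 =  - 2^1 * 17^1*2094569^1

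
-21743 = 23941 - 45684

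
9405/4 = 2351 + 1/4 = 2351.25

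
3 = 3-0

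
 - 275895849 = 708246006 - 984141855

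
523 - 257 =266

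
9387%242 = 191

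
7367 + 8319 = 15686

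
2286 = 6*381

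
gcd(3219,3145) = 37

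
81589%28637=24315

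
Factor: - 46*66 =-3036 = - 2^2 *3^1*11^1*23^1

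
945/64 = 14  +  49/64 = 14.77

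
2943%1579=1364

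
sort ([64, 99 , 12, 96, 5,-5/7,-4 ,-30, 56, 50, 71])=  [ - 30,  -  4,- 5/7,5  ,  12,  50, 56, 64, 71, 96, 99]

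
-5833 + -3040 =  - 8873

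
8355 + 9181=17536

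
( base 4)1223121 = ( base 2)1101011011001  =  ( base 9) 10376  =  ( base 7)26016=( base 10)6873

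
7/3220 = 1/460 = 0.00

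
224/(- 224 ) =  -1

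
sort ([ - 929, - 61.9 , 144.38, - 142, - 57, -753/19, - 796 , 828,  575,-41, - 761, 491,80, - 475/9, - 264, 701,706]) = [ - 929,  -  796, - 761, - 264, - 142 ,- 61.9,-57, - 475/9, - 41, - 753/19,  80,144.38, 491,575, 701,  706, 828]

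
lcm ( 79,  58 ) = 4582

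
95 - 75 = 20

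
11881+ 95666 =107547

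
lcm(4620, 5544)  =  27720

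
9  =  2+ 7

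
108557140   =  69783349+38773791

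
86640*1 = 86640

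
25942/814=31 + 354/407 = 31.87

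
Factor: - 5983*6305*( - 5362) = 2^1 *5^1*7^1 * 13^1*31^1*97^1*193^1*383^1 = 202269734030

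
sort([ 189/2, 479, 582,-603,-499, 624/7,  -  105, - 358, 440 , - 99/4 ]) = [ - 603,-499, - 358, - 105, - 99/4, 624/7,189/2, 440, 479, 582]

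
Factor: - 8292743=-619^1*13397^1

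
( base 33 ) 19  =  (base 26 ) 1G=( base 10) 42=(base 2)101010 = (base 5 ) 132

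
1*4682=4682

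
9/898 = 9/898 = 0.01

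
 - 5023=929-5952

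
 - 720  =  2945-3665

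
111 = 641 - 530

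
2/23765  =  2/23765 = 0.00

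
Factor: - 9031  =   - 11^1  *  821^1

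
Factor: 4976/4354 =2^3 *7^(- 1 )=8/7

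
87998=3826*23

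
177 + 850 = 1027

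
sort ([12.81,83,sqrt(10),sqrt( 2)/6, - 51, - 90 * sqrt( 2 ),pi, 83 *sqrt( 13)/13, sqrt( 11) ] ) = [ - 90* sqrt(2 ), - 51, sqrt( 2) /6,  pi,sqrt( 10),sqrt( 11),12.81,  83*sqrt(13 ) /13,  83 ] 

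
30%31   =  30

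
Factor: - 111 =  - 3^1*37^1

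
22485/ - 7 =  - 3213 + 6/7 = - 3212.14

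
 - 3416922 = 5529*( - 618 )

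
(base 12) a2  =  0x7A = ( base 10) 122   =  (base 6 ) 322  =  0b1111010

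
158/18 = 8 + 7/9 = 8.78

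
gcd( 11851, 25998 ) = 7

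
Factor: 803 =11^1*73^1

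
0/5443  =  0= 0.00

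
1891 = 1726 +165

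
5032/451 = 11 + 71/451 = 11.16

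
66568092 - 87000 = 66481092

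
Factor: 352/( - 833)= - 2^5  *  7^( -2)*11^1*17^( - 1)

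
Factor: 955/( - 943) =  - 5^1*23^(-1) * 41^( - 1)*191^1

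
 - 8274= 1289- 9563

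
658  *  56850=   37407300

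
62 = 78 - 16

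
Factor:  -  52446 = -2^1*3^1*8741^1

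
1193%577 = 39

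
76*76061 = 5780636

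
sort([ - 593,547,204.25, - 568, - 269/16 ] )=[ - 593, - 568,-269/16,204.25 , 547]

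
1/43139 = 1/43139 = 0.00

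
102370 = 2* 51185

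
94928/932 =101 + 199/233 = 101.85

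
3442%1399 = 644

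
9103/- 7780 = - 2 + 6457/7780= - 1.17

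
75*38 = 2850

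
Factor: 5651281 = 5651281^1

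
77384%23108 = 8060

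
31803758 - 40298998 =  - 8495240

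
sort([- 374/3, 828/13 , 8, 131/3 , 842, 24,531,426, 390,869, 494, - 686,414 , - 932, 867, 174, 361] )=[-932,-686, - 374/3,8, 24, 131/3, 828/13,174, 361,390 , 414, 426, 494,531,842, 867,869]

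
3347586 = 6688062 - 3340476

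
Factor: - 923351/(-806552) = 2^( - 3)*11^2*13^1*41^( - 1)*587^1*2459^(-1) 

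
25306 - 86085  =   -60779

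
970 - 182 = 788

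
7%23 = 7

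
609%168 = 105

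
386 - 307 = 79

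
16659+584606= 601265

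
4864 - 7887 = -3023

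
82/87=82/87  =  0.94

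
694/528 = 1 + 83/264 = 1.31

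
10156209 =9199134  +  957075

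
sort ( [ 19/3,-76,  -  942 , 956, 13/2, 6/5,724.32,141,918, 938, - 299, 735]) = [ - 942,- 299, -76, 6/5, 19/3, 13/2, 141, 724.32, 735, 918,938,956]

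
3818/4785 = 3818/4785 = 0.80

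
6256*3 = 18768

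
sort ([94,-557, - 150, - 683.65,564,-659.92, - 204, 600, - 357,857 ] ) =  [ - 683.65, - 659.92, -557,-357, - 204, - 150, 94, 564, 600,857] 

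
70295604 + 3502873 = 73798477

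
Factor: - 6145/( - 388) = 2^( - 2 )*5^1*97^( - 1)*1229^1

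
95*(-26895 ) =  - 2555025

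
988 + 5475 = 6463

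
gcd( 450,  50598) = 18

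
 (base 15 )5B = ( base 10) 86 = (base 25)3b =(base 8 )126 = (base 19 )4a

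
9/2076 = 3/692 =0.00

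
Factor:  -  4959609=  - 3^1*29^1*109^1 * 523^1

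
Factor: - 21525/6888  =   - 25/8 = - 2^( - 3)*5^2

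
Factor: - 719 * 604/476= - 108569/119= -  7^(-1)*17^( - 1)*151^1 * 719^1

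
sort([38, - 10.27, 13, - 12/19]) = [-10.27, - 12/19, 13,38]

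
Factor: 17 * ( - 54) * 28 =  - 2^3 *3^3*7^1*17^1 =- 25704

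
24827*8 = 198616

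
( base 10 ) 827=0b1100111011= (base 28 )11f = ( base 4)30323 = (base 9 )1118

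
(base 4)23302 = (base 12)52a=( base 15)354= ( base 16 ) 2f2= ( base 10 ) 754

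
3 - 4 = -1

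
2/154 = 1/77 = 0.01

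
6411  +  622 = 7033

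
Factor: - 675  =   - 3^3 * 5^2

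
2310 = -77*( - 30)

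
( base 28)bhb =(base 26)DCB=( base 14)346B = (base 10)9111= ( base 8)21627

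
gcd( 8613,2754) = 27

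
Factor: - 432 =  - 2^4*3^3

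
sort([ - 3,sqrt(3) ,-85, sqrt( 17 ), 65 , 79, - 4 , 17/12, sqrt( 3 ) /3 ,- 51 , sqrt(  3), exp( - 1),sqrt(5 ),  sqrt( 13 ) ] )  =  [ - 85, - 51, -4,-3, exp(  -  1 ),sqrt (3) /3, 17/12,sqrt(3 ),sqrt(3),sqrt(5 ), sqrt(13), sqrt(17), 65, 79 ]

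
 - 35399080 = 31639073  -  67038153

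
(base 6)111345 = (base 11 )7099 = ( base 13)43A0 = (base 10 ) 9425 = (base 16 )24D1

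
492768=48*10266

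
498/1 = 498 =498.00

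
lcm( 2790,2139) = 64170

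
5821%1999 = 1823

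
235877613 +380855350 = 616732963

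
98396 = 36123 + 62273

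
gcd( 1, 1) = 1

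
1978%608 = 154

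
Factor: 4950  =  2^1*3^2*5^2*11^1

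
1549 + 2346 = 3895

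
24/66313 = 24/66313 = 0.00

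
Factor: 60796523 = 19^1*89^1*157^1*229^1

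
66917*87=5821779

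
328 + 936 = 1264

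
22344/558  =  3724/93 = 40.04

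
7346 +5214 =12560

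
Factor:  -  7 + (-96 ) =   -  103^1 =- 103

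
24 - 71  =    -  47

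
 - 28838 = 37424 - 66262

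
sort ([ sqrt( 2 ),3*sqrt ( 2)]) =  [sqrt(2 ), 3* sqrt( 2) ] 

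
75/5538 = 25/1846  =  0.01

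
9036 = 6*1506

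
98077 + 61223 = 159300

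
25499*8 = 203992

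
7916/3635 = 7916/3635 = 2.18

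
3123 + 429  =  3552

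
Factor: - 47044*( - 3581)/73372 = 42116141/18343  =  13^( - 1 ) * 17^( - 1)*19^1*83^( - 1)*619^1 * 3581^1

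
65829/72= 21943/24=   914.29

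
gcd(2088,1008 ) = 72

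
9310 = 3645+5665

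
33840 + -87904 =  - 54064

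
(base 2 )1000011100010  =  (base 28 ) 5ea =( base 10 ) 4322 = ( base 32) 472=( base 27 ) 5P2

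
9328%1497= 346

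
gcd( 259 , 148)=37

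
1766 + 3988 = 5754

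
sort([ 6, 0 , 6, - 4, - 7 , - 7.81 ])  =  [ - 7.81, - 7, - 4, 0,6,6] 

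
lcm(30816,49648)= 893664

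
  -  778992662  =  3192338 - 782185000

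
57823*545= 31513535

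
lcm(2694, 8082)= 8082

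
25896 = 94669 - 68773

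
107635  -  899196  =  -791561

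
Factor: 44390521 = 7^2*53^1 * 17093^1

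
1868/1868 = 1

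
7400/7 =7400/7 = 1057.14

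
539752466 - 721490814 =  - 181738348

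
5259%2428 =403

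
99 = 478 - 379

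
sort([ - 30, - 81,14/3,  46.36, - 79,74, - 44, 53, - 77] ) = [ -81, - 79,-77, - 44, - 30, 14/3,  46.36,53,74 ] 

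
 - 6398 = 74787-81185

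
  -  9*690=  - 6210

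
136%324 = 136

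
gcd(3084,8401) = 1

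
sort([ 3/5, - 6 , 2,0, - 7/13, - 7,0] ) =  [ - 7 , - 6, - 7/13,0,0, 3/5, 2]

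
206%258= 206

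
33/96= 11/32=0.34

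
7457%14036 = 7457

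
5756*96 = 552576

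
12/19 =12/19 = 0.63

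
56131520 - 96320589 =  - 40189069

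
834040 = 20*41702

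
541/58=541/58 = 9.33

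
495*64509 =31931955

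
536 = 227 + 309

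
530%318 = 212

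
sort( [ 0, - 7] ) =[ - 7, 0] 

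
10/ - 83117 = - 10/83117= - 0.00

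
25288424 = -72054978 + 97343402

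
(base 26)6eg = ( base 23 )88K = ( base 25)72B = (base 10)4436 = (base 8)10524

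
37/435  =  37/435 = 0.09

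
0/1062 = 0 = 0.00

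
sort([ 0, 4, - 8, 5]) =[ - 8, 0,  4, 5 ] 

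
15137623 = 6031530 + 9106093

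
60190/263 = 60190/263 = 228.86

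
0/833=0  =  0.00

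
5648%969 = 803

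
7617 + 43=7660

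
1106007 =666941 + 439066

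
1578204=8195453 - 6617249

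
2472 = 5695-3223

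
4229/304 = 4229/304 = 13.91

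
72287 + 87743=160030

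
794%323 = 148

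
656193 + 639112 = 1295305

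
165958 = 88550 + 77408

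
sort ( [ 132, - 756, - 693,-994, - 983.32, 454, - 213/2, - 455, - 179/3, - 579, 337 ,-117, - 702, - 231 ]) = [ - 994, - 983.32, - 756, - 702, - 693, - 579, - 455,-231, - 117, - 213/2,-179/3,  132,  337, 454 ]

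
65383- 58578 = 6805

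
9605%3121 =242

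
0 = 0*159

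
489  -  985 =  - 496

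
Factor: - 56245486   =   - 2^1*11^1*17^1*101^1*1489^1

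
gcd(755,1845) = 5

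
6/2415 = 2/805 = 0.00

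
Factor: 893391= 3^1*297797^1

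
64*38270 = 2449280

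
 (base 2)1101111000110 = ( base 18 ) 13H0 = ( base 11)5384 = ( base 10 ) 7110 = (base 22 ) EF4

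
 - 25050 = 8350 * (-3)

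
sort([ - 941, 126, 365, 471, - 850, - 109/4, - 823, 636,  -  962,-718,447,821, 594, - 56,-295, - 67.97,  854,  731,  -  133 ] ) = [- 962, - 941, - 850, - 823, - 718, - 295, - 133, - 67.97, - 56, - 109/4,126, 365, 447,  471 , 594, 636, 731, 821, 854]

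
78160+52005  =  130165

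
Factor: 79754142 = 2^1*3^1 * 13^2*78653^1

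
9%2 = 1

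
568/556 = 142/139=1.02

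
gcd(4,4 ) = 4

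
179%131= 48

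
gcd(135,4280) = 5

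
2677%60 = 37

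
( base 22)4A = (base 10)98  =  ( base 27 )3h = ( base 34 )2u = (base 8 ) 142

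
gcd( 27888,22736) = 112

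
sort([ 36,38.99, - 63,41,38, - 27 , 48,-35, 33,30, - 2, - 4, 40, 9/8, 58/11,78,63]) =[ - 63 , - 35, - 27,- 4, - 2, 9/8, 58/11,30,33,36,38,  38.99,40,41 , 48,63,78]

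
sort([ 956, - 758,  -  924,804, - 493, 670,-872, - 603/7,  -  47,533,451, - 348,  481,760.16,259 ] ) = [ - 924, - 872,-758,  -  493, - 348,-603/7, - 47,259,451,481, 533,670,760.16, 804,  956 ] 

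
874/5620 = 437/2810= 0.16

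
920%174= 50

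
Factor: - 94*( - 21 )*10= 19740 = 2^2*3^1 * 5^1 * 7^1*47^1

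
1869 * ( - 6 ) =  - 11214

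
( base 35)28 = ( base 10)78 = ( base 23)39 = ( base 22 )3C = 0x4E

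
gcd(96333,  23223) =3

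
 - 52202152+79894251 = 27692099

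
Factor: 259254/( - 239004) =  - 2^( - 1)* 2213^( - 1)  *4801^1=- 4801/4426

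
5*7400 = 37000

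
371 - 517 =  - 146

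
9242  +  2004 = 11246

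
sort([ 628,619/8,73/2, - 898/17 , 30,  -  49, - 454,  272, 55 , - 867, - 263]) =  [ - 867, - 454, - 263, - 898/17, - 49, 30,73/2,55, 619/8, 272,628] 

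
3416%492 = 464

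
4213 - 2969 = 1244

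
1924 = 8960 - 7036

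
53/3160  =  53/3160 = 0.02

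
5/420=1/84 = 0.01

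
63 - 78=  - 15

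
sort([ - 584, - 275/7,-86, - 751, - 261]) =[-751,  -  584,- 261 ,- 86, - 275/7 ]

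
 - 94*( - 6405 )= 602070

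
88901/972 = 88901/972= 91.46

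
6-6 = 0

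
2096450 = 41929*50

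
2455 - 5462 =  - 3007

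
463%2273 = 463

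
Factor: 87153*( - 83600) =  - 2^4*3^1*5^2*11^2*19^2*139^1 = -7285990800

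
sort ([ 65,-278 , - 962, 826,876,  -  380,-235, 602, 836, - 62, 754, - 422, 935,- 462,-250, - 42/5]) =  [  -  962, - 462, - 422, - 380,  -  278,  -  250, - 235,-62, - 42/5, 65, 602, 754, 826, 836 , 876,935]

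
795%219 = 138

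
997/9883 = 997/9883 = 0.10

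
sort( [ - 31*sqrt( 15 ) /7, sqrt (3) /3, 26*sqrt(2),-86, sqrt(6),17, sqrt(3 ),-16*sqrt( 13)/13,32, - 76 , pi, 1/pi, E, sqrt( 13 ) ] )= [ - 86,-76,-31*sqrt( 15)/7,-16*  sqrt( 13 ) /13,1/pi,  sqrt( 3 ) /3, sqrt( 3 ), sqrt (6 ), E, pi , sqrt(13),17,32 , 26*sqrt(2 )]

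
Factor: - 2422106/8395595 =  - 2^1*5^(-1 )*13^ ( - 1)*83^1*227^( - 1)*569^( - 1 )*14591^1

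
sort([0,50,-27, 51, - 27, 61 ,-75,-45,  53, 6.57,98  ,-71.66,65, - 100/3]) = [  -  75, - 71.66,-45,- 100/3, - 27, - 27, 0,6.57, 50,51,53, 61, 65,98] 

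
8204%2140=1784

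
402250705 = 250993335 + 151257370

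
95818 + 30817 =126635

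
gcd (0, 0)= 0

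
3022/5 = 3022/5 = 604.40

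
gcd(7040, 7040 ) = 7040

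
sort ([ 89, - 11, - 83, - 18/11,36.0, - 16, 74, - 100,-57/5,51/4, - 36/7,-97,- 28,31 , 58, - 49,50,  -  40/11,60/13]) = [-100,-97,- 83 , - 49,-28,-16,-57/5,-11 , - 36/7, - 40/11, - 18/11,60/13, 51/4, 31, 36.0, 50 , 58,74, 89]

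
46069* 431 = 19855739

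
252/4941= 28/549 = 0.05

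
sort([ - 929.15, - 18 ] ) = [ - 929.15, - 18 ]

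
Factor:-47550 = -2^1*3^1*5^2 * 317^1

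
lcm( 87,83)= 7221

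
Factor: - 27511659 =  - 3^2* 7^1*436693^1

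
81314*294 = 23906316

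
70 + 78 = 148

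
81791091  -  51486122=30304969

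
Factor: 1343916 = 2^2*3^2 * 7^1*5333^1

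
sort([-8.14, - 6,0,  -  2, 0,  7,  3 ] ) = [ - 8.14, - 6, - 2,0,0,3,7 ]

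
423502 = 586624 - 163122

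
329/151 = 2 +27/151= 2.18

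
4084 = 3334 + 750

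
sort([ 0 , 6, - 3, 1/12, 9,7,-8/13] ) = [-3 ,-8/13,0, 1/12 , 6,7,9 ]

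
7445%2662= 2121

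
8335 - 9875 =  - 1540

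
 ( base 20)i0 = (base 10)360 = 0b101101000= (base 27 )D9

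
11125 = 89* 125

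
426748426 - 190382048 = 236366378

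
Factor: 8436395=5^1*11^1*157^1*977^1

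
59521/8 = 7440 + 1/8 = 7440.12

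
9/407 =9/407 = 0.02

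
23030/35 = 658 = 658.00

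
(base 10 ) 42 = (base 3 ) 1120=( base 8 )52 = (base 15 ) 2c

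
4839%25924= 4839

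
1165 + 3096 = 4261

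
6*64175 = 385050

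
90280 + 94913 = 185193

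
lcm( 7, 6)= 42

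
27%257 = 27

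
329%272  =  57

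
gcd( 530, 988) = 2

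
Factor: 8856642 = 2^1*3^1* 719^1 * 2053^1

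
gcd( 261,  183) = 3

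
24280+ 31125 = 55405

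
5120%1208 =288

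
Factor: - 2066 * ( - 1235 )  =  2^1  *  5^1*13^1*19^1*1033^1 = 2551510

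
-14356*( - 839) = 12044684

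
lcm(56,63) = 504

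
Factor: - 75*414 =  - 31050= - 2^1*3^3*5^2*23^1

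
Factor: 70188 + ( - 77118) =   -  6930 = - 2^1*3^2*5^1*7^1*11^1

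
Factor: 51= 3^1*17^1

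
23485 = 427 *55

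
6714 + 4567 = 11281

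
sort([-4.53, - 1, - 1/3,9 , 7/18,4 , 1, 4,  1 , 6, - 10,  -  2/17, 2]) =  [ - 10,  -  4.53, - 1,-1/3, - 2/17, 7/18, 1, 1,2 , 4,4, 6,9]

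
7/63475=7/63475  =  0.00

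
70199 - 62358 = 7841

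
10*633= 6330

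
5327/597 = 5327/597 =8.92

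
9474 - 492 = 8982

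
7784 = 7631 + 153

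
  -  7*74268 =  - 519876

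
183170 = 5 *36634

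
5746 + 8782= 14528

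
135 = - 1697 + 1832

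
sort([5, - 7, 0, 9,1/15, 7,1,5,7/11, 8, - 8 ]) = [  -  8 ,-7, 0, 1/15 , 7/11,1,5,5,7,8,9]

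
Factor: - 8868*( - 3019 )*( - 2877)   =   - 2^2* 3^2*7^1*137^1*739^1*3019^1 = -77024459484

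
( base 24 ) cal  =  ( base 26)afn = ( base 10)7173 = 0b1110000000101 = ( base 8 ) 16005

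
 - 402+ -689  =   - 1091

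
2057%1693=364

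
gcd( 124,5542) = 2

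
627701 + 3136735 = 3764436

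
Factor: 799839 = 3^2*181^1*491^1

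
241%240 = 1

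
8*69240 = 553920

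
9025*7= 63175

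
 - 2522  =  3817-6339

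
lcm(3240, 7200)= 64800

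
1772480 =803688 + 968792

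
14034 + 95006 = 109040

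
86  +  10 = 96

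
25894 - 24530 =1364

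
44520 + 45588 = 90108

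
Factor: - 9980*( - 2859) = 28532820 = 2^2*3^1*5^1*499^1*953^1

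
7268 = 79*92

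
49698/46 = 1080  +  9/23 = 1080.39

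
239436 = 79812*3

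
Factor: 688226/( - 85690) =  - 5^( - 1)*  7^1 * 19^(-1)*109^1 = - 763/95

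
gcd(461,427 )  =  1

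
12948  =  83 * 156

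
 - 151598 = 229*( - 662 ) 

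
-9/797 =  - 9/797 =-0.01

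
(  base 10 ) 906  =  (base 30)106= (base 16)38a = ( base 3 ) 1020120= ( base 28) 14A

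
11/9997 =11/9997= 0.00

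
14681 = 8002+6679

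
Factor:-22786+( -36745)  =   - 59^1 * 1009^1= -59531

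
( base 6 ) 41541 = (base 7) 22225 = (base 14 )2085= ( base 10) 5605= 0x15e5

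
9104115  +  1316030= 10420145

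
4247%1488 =1271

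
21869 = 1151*19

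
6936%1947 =1095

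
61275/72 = 851 + 1/24 = 851.04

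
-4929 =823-5752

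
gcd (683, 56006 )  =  683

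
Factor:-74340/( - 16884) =5^1*59^1*67^( - 1 ) = 295/67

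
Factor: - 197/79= - 79^ ( - 1 )*197^1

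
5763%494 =329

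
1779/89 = 1779/89 = 19.99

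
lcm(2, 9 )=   18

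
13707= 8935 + 4772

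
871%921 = 871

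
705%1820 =705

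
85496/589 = 85496/589 = 145.15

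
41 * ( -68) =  - 2788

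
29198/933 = 31 + 275/933 = 31.29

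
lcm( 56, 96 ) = 672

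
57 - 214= - 157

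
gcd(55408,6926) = 6926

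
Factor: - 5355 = -3^2 * 5^1*7^1*17^1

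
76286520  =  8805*8664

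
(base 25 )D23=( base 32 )7vi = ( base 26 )c2e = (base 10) 8178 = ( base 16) 1ff2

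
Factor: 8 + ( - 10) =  - 2 = -  2^1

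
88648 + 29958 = 118606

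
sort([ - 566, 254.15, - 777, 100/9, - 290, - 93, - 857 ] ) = [ - 857, - 777, - 566,- 290, -93,100/9,254.15 ] 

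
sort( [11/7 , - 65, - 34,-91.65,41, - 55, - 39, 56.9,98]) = [ - 91.65,-65, - 55 , - 39,  -  34, 11/7, 41,56.9,98 ]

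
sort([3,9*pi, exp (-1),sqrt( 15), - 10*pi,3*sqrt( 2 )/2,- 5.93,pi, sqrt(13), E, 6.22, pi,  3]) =[ - 10*pi, - 5.93, exp( - 1 ),3*sqrt (2 ) /2, E,  3,3, pi, pi,  sqrt( 13), sqrt(15 ),6.22,9*pi ]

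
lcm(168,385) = 9240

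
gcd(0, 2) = 2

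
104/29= 104/29 = 3.59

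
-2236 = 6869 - 9105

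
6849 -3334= 3515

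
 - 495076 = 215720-710796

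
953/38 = 953/38 = 25.08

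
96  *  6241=599136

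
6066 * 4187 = 25398342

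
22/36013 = 22/36013 = 0.00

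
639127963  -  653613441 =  - 14485478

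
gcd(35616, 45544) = 8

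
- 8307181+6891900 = -1415281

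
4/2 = 2 = 2.00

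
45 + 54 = 99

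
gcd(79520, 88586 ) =2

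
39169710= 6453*6070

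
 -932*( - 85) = 79220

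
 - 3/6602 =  - 3/6602 = - 0.00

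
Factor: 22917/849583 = 3^1* 7^( - 1 ) * 7639^1*121369^(-1)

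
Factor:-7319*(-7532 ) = 2^2*7^1*13^1*269^1*563^1 = 55126708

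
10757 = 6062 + 4695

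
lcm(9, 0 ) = 0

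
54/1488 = 9/248 = 0.04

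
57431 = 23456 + 33975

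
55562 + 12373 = 67935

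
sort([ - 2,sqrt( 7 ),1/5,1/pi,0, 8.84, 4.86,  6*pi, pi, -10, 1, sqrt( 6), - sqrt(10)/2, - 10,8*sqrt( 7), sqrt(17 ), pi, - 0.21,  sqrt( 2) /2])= [ - 10, - 10, - 2,-sqrt(10)/2, - 0.21, 0, 1/5 , 1/pi, sqrt( 2)/2, 1, sqrt( 6), sqrt( 7), pi, pi, sqrt( 17),  4.86, 8.84, 6*pi,  8 * sqrt( 7 )] 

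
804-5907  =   - 5103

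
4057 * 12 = 48684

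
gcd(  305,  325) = 5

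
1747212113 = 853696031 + 893516082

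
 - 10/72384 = -5/36192 = - 0.00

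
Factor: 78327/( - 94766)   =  -2^( - 1) *3^4*7^( - 2) = - 81/98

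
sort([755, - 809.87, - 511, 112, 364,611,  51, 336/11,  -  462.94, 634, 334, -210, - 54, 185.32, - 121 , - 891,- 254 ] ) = [ - 891, - 809.87,  -  511,  -  462.94,  -  254,-210, - 121, -54,336/11, 51,112, 185.32, 334,364,611, 634,755]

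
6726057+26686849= 33412906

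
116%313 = 116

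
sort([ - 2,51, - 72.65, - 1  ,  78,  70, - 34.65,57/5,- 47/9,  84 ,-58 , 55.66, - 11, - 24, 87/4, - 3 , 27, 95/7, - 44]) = [ - 72.65 ,-58, - 44, - 34.65,-24,  -  11 , - 47/9, - 3, - 2, - 1, 57/5, 95/7, 87/4,27,51, 55.66,70,  78, 84] 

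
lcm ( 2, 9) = 18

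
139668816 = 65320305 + 74348511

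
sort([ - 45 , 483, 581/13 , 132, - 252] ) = [ - 252, - 45, 581/13,132,483]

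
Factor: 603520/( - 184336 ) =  - 2^3 * 5^1*23^1* 281^( - 1 ) = - 920/281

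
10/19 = 10/19 = 0.53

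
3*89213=267639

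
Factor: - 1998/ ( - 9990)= 1/5= 5^ ( - 1) 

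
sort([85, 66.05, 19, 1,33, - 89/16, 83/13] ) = [ - 89/16 , 1, 83/13, 19, 33, 66.05, 85] 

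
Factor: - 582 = - 2^1*3^1*97^1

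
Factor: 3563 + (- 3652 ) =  - 89^1 =- 89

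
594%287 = 20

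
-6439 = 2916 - 9355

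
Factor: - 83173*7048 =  - 586203304 = - 2^3*31^1*881^1*2683^1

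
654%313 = 28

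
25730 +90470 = 116200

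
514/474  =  1 + 20/237 = 1.08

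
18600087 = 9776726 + 8823361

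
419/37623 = 419/37623 = 0.01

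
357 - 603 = - 246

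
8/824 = 1/103 = 0.01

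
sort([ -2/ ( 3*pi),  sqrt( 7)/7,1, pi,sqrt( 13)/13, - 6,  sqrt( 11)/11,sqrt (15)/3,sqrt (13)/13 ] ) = [-6,  -  2/( 3*pi ),sqrt( 13)/13,sqrt( 13)/13,sqrt( 11) /11, sqrt (7)/7, 1, sqrt( 15) /3, pi]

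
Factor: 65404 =2^2 * 83^1 * 197^1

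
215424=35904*6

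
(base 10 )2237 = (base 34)1vr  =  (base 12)1365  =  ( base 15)9E2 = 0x8BD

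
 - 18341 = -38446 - -20105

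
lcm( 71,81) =5751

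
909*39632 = 36025488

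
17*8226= 139842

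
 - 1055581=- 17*62093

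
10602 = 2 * 5301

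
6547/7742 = 6547/7742 = 0.85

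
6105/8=6105/8= 763.12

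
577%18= 1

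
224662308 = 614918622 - 390256314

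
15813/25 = 632  +  13/25 = 632.52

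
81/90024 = 27/30008= 0.00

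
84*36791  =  3090444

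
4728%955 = 908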